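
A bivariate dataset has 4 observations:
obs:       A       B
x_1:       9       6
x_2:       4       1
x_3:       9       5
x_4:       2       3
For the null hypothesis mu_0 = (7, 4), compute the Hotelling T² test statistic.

Step 1 — sample mean vector:
  mean(A) = (9 + 4 + 9 + 2) / 4 = 24/4 = 6
  mean(B) = (6 + 1 + 5 + 3) / 4 = 15/4 = 3.75
  x̄ = (6, 3.75),  deviation x̄ - mu_0 = (6, 3.75) - (7, 4) = (-1, -0.25).

Step 2 — sample covariance matrix, S[i,j] = (1/(n-1)) · Σ_k (x_{k,i} - mean_i) · (x_{k,j} - mean_j), divisor n-1 = 3:
  S[A,A] = ((3)·(3) + (-2)·(-2) + (3)·(3) + (-4)·(-4)) / 3 = 38/3 = 12.6667
  S[A,B] = ((3)·(2.25) + (-2)·(-2.75) + (3)·(1.25) + (-4)·(-0.75)) / 3 = 19/3 = 6.3333
  S[B,B] = ((2.25)·(2.25) + (-2.75)·(-2.75) + (1.25)·(1.25) + (-0.75)·(-0.75)) / 3 = 14.75/3 = 4.9167
  S = [[12.6667, 6.3333],
 [6.3333, 4.9167]].

Step 3 — invert S. det(S) = 12.6667·4.9167 - (6.3333)² = 22.1667.
  S^{-1} = (1/det) · [[d, -b], [-b, a]] = [[0.2218, -0.2857],
 [-0.2857, 0.5714]].

Step 4 — quadratic form (x̄ - mu_0)^T · S^{-1} · (x̄ - mu_0):
  S^{-1} · (x̄ - mu_0) = (-0.1504, 0.1429),
  (x̄ - mu_0)^T · [...] = (-1)·(-0.1504) + (-0.25)·(0.1429) = 0.1147.

Step 5 — scale by n: T² = 4 · 0.1147 = 0.4586.

T² ≈ 0.4586


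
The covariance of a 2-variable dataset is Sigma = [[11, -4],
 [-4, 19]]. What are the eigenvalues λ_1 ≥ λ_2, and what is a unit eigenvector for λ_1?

Step 1 — characteristic polynomial of 2×2 Sigma:
  det(Sigma - λI) = λ² - trace · λ + det = 0.
  trace = 11 + 19 = 30, det = 11·19 - (-4)² = 193.
Step 2 — discriminant:
  Δ = trace² - 4·det = 900 - 772 = 128.
Step 3 — eigenvalues:
  λ = (trace ± √Δ)/2 = (30 ± 11.3137)/2,
  λ_1 = 20.6569,  λ_2 = 9.3431.

Step 4 — unit eigenvector for λ_1: solve (Sigma - λ_1 I)v = 0. First row:
  (11 - 20.6569)·v_x + (-4)·v_y = 0, i.e. (-9.6569)·v_x + (-4)·v_y = 0,
  so v ∝ (b, λ_1 - a) = (-4, 9.6569); multiply by -1 so the first entry is positive: u = (4, -9.6569).
  ||u|| = √((4)² + (-9.6569)²) = √(109.2548) ≈ 10.4525,
  v_1 = u/||u|| ≈ (0.3827, -0.9239) (||v_1|| = 1).

λ_1 = 20.6569,  λ_2 = 9.3431;  v_1 ≈ (0.3827, -0.9239)


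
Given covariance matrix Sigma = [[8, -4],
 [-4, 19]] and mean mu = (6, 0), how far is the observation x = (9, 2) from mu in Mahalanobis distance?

Step 1 — centre the observation: (x - mu) = (3, 2).

Step 2 — invert Sigma. det(Sigma) = 8·19 - (-4)² = 136.
  Sigma^{-1} = (1/det) · [[d, -b], [-b, a]] = [[0.1397, 0.0294],
 [0.0294, 0.0588]].

Step 3 — form the quadratic (x - mu)^T · Sigma^{-1} · (x - mu):
  Sigma^{-1} · (x - mu) = (0.4779, 0.2059).
  (x - mu)^T · [Sigma^{-1} · (x - mu)] = (3)·(0.4779) + (2)·(0.2059) = 1.8456.

Step 4 — take square root: d = √(1.8456) ≈ 1.3585.

d(x, mu) = √(1.8456) ≈ 1.3585


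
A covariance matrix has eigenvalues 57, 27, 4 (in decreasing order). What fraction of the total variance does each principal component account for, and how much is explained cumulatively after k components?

Step 1 — total variance = trace(Sigma) = Σ λ_i = 57 + 27 + 4 = 88.

Step 2 — fraction explained by component i = λ_i / Σ λ:
  PC1: 57/88 = 0.6477
  PC2: 27/88 = 0.3068
  PC3: 4/88 = 0.0455

Step 3 — cumulative fraction after k components = (λ_1 + ... + λ_k) / Σ λ:
  k = 1: 57/88 = 0.6477
  k = 2: (57 + 27)/88 = 84/88 = 0.9545
  k = 3: (57 + 27 + 4)/88 = 88/88 = 1

Summary (fraction, with percent):

explained: PC1 0.6477 (64.77%), PC2 0.3068 (30.68%), PC3 0.0455 (4.55%);  cumulative: 0.6477, 0.9545, 1


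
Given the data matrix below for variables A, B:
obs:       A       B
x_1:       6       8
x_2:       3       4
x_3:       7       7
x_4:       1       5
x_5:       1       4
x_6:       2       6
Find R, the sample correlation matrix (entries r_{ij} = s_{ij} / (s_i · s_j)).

Step 1 — column means:
  mean(A) = (6 + 3 + 7 + 1 + 1 + 2) / 6 = 20/6 = 3.3333
  mean(B) = (8 + 4 + 7 + 5 + 4 + 6) / 6 = 34/6 = 5.6667

Step 2 — sample variances and covariances s[i,j] = (1/(n-1)) · Σ_k (x_{k,i} - mean_i) · (x_{k,j} - mean_j), with n-1 = 5:
  s[A,A] = ((2.6667)·(2.6667) + (-0.3333)·(-0.3333) + (3.6667)·(3.6667) + (-2.3333)·(-2.3333) + (-2.3333)·(-2.3333) + (-1.3333)·(-1.3333)) / 5 = 33.3333/5 = 6.6667
  s[A,B] = ((2.6667)·(2.3333) + (-0.3333)·(-1.6667) + (3.6667)·(1.3333) + (-2.3333)·(-0.6667) + (-2.3333)·(-1.6667) + (-1.3333)·(0.3333)) / 5 = 16.6667/5 = 3.3333
  s[B,B] = ((2.3333)·(2.3333) + (-1.6667)·(-1.6667) + (1.3333)·(1.3333) + (-0.6667)·(-0.6667) + (-1.6667)·(-1.6667) + (0.3333)·(0.3333)) / 5 = 13.3333/5 = 2.6667
  Sample standard deviations s_i = √(s[i,i]):
  s(A) = √(6.6667) = 2.582
  s(B) = √(2.6667) = 1.633

Step 3 — r_{ij} = s_{ij} / (s_i · s_j):
  r[A,A] = 1 (diagonal).
  r[A,B] = 3.3333 / (2.582 · 1.633) = 3.3333 / 4.2164 = 0.7906
  r[B,B] = 1 (diagonal).

R is symmetric with unit diagonal. Assembling:

R = [[1, 0.7906],
 [0.7906, 1]]


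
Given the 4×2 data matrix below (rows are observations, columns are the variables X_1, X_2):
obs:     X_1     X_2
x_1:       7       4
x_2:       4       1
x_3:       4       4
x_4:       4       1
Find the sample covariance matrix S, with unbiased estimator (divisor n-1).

Step 1 — column means:
  mean(X_1) = (7 + 4 + 4 + 4) / 4 = 19/4 = 4.75
  mean(X_2) = (4 + 1 + 4 + 1) / 4 = 10/4 = 2.5

Step 2 — sample covariance S[i,j] = (1/(n-1)) · Σ_k (x_{k,i} - mean_i) · (x_{k,j} - mean_j), with n-1 = 3.
  S[X_1,X_1] = ((2.25)·(2.25) + (-0.75)·(-0.75) + (-0.75)·(-0.75) + (-0.75)·(-0.75)) / 3 = 6.75/3 = 2.25
  S[X_1,X_2] = ((2.25)·(1.5) + (-0.75)·(-1.5) + (-0.75)·(1.5) + (-0.75)·(-1.5)) / 3 = 4.5/3 = 1.5
  S[X_2,X_2] = ((1.5)·(1.5) + (-1.5)·(-1.5) + (1.5)·(1.5) + (-1.5)·(-1.5)) / 3 = 9/3 = 3

S is symmetric (S[j,i] = S[i,j]). Assembling:

S = [[2.25, 1.5],
 [1.5, 3]]


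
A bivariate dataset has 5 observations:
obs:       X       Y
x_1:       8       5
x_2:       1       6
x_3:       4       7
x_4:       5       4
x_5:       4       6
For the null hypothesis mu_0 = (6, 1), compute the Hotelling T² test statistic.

Step 1 — sample mean vector:
  mean(X) = (8 + 1 + 4 + 5 + 4) / 5 = 22/5 = 4.4
  mean(Y) = (5 + 6 + 7 + 4 + 6) / 5 = 28/5 = 5.6
  x̄ = (4.4, 5.6),  deviation x̄ - mu_0 = (4.4, 5.6) - (6, 1) = (-1.6, 4.6).

Step 2 — sample covariance matrix, S[i,j] = (1/(n-1)) · Σ_k (x_{k,i} - mean_i) · (x_{k,j} - mean_j), divisor n-1 = 4:
  S[X,X] = ((3.6)·(3.6) + (-3.4)·(-3.4) + (-0.4)·(-0.4) + (0.6)·(0.6) + (-0.4)·(-0.4)) / 4 = 25.2/4 = 6.3
  S[X,Y] = ((3.6)·(-0.6) + (-3.4)·(0.4) + (-0.4)·(1.4) + (0.6)·(-1.6) + (-0.4)·(0.4)) / 4 = -5.2/4 = -1.3
  S[Y,Y] = ((-0.6)·(-0.6) + (0.4)·(0.4) + (1.4)·(1.4) + (-1.6)·(-1.6) + (0.4)·(0.4)) / 4 = 5.2/4 = 1.3
  S = [[6.3, -1.3],
 [-1.3, 1.3]].

Step 3 — invert S. det(S) = 6.3·1.3 - (-1.3)² = 6.5.
  S^{-1} = (1/det) · [[d, -b], [-b, a]] = [[0.2, 0.2],
 [0.2, 0.9692]].

Step 4 — quadratic form (x̄ - mu_0)^T · S^{-1} · (x̄ - mu_0):
  S^{-1} · (x̄ - mu_0) = (0.6, 4.1385),
  (x̄ - mu_0)^T · [...] = (-1.6)·(0.6) + (4.6)·(4.1385) = 18.0769.

Step 5 — scale by n: T² = 5 · 18.0769 = 90.3846.

T² ≈ 90.3846


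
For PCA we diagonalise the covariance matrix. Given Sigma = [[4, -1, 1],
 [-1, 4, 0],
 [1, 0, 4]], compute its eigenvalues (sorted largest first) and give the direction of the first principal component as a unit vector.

Step 1 — characteristic polynomial p(λ) = det(λI - Sigma) = λ³ - tr·λ² + c_1·λ - det, where tr = trace, c_1 = sum of the principal 2×2 minors, det = det(Sigma):
  tr = 4 + 4 + 4 = 12,
  c_1 = (4·4 - (-1)²) + (4·4 - (1)²) + (4·4 - (0)²) = 15 + 15 + 16 = 46,
  det = 4·(4·4 - (0)²) - (-1)·((-1)·4 - (0)·(1)) + (1)·((-1)·(0) - 4·(1)) = 4·(16) - (-1)·(-4) + (1)·(-4) = 56.
  So p(λ) = λ³ - 12λ² + 46λ - 56.
Step 2 — look for an integer root (rational root theorem: any rational root is an integer divisor of 56). Testing λ = 4:
  p(4) = 64 - 192 + 184 - 56 = 0  ✓
  Dividing out (λ - 4): p(λ) = (λ - 4)(λ² - 8λ + 14).
Step 3 — remaining eigenvalues from the quadratic λ² - 8λ + 14 = 0:
  Δ = 8² - 4·14 = 64 - 56 = 8,  λ = (8 ± √8)/2 = (8 ± 2.8284)/2 ≈ 5.4142 or 2.5858.
  Sorted: λ_1 = 5.4142,  λ_2 = 4,  λ_3 = 2.5858  (check: sum = 12 = tr ✓).

Step 4 — unit eigenvector for λ_1 ≈ 5.4142: v spans the null space of (Sigma - λ_1 I), whose rows are
  r_1 = (-1.4142, -1, 1),  r_2 = (-1, -1.4142, 0),  r_3 = (1, 0, -1.4142).
  v is orthogonal to every row, so take v ∝ r_1 × r_2 = ((-1)·(0) - (1)·(-1.4142), (1)·(-1) - (-1.4142)·(0), (-1.4142)·(-1.4142) - (-1)·(-1)) ≈ (1.4142, -1, 1).
  Let u = (1.4142, -1, 1).
  ||u|| = √((1.4142)² + (-1)² + (1)²) = √(4) ≈ 2,  v_1 = u/||u|| ≈ (0.7071, -0.5, 0.5) (||v_1|| = 1).

λ_1 = 5.4142,  λ_2 = 4,  λ_3 = 2.5858;  v_1 ≈ (0.7071, -0.5, 0.5)


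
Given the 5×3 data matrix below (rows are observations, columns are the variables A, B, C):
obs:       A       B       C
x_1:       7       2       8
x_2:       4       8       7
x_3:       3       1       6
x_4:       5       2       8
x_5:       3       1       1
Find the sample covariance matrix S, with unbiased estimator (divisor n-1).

Step 1 — column means:
  mean(A) = (7 + 4 + 3 + 5 + 3) / 5 = 22/5 = 4.4
  mean(B) = (2 + 8 + 1 + 2 + 1) / 5 = 14/5 = 2.8
  mean(C) = (8 + 7 + 6 + 8 + 1) / 5 = 30/5 = 6

Step 2 — sample covariance S[i,j] = (1/(n-1)) · Σ_k (x_{k,i} - mean_i) · (x_{k,j} - mean_j), with n-1 = 4.
  S[A,A] = ((2.6)·(2.6) + (-0.4)·(-0.4) + (-1.4)·(-1.4) + (0.6)·(0.6) + (-1.4)·(-1.4)) / 4 = 11.2/4 = 2.8
  S[A,B] = ((2.6)·(-0.8) + (-0.4)·(5.2) + (-1.4)·(-1.8) + (0.6)·(-0.8) + (-1.4)·(-1.8)) / 4 = 0.4/4 = 0.1
  S[A,C] = ((2.6)·(2) + (-0.4)·(1) + (-1.4)·(0) + (0.6)·(2) + (-1.4)·(-5)) / 4 = 13/4 = 3.25
  S[B,B] = ((-0.8)·(-0.8) + (5.2)·(5.2) + (-1.8)·(-1.8) + (-0.8)·(-0.8) + (-1.8)·(-1.8)) / 4 = 34.8/4 = 8.7
  S[B,C] = ((-0.8)·(2) + (5.2)·(1) + (-1.8)·(0) + (-0.8)·(2) + (-1.8)·(-5)) / 4 = 11/4 = 2.75
  S[C,C] = ((2)·(2) + (1)·(1) + (0)·(0) + (2)·(2) + (-5)·(-5)) / 4 = 34/4 = 8.5

S is symmetric (S[j,i] = S[i,j]). Assembling:

S = [[2.8, 0.1, 3.25],
 [0.1, 8.7, 2.75],
 [3.25, 2.75, 8.5]]


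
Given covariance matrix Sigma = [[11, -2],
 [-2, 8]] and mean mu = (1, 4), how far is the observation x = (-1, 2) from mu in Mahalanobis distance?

Step 1 — centre the observation: (x - mu) = (-2, -2).

Step 2 — invert Sigma. det(Sigma) = 11·8 - (-2)² = 84.
  Sigma^{-1} = (1/det) · [[d, -b], [-b, a]] = [[0.0952, 0.0238],
 [0.0238, 0.131]].

Step 3 — form the quadratic (x - mu)^T · Sigma^{-1} · (x - mu):
  Sigma^{-1} · (x - mu) = (-0.2381, -0.3095).
  (x - mu)^T · [Sigma^{-1} · (x - mu)] = (-2)·(-0.2381) + (-2)·(-0.3095) = 1.0952.

Step 4 — take square root: d = √(1.0952) ≈ 1.0465.

d(x, mu) = √(1.0952) ≈ 1.0465


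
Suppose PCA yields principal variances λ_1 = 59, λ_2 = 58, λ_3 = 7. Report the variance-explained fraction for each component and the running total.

Step 1 — total variance = trace(Sigma) = Σ λ_i = 59 + 58 + 7 = 124.

Step 2 — fraction explained by component i = λ_i / Σ λ:
  PC1: 59/124 = 0.4758
  PC2: 58/124 = 0.4677
  PC3: 7/124 = 0.0565

Step 3 — cumulative fraction after k components = (λ_1 + ... + λ_k) / Σ λ:
  k = 1: 59/124 = 0.4758
  k = 2: (59 + 58)/124 = 117/124 = 0.9435
  k = 3: (59 + 58 + 7)/124 = 124/124 = 1

Summary (fraction, with percent):

explained: PC1 0.4758 (47.58%), PC2 0.4677 (46.77%), PC3 0.0565 (5.65%);  cumulative: 0.4758, 0.9435, 1


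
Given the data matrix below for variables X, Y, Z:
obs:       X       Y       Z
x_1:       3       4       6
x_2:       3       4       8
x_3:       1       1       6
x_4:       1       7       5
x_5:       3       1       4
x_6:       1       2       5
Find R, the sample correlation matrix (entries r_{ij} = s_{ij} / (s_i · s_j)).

Step 1 — column means:
  mean(X) = (3 + 3 + 1 + 1 + 3 + 1) / 6 = 12/6 = 2
  mean(Y) = (4 + 4 + 1 + 7 + 1 + 2) / 6 = 19/6 = 3.1667
  mean(Z) = (6 + 8 + 6 + 5 + 4 + 5) / 6 = 34/6 = 5.6667

Step 2 — sample variances and covariances s[i,j] = (1/(n-1)) · Σ_k (x_{k,i} - mean_i) · (x_{k,j} - mean_j), with n-1 = 5:
  s[X,X] = ((1)·(1) + (1)·(1) + (-1)·(-1) + (-1)·(-1) + (1)·(1) + (-1)·(-1)) / 5 = 6/5 = 1.2
  s[X,Y] = ((1)·(0.8333) + (1)·(0.8333) + (-1)·(-2.1667) + (-1)·(3.8333) + (1)·(-2.1667) + (-1)·(-1.1667)) / 5 = -1/5 = -0.2
  s[X,Z] = ((1)·(0.3333) + (1)·(2.3333) + (-1)·(0.3333) + (-1)·(-0.6667) + (1)·(-1.6667) + (-1)·(-0.6667)) / 5 = 2/5 = 0.4
  s[Y,Y] = ((0.8333)·(0.8333) + (0.8333)·(0.8333) + (-2.1667)·(-2.1667) + (3.8333)·(3.8333) + (-2.1667)·(-2.1667) + (-1.1667)·(-1.1667)) / 5 = 26.8333/5 = 5.3667
  s[Y,Z] = ((0.8333)·(0.3333) + (0.8333)·(2.3333) + (-2.1667)·(0.3333) + (3.8333)·(-0.6667) + (-2.1667)·(-1.6667) + (-1.1667)·(-0.6667)) / 5 = 3.3333/5 = 0.6667
  s[Z,Z] = ((0.3333)·(0.3333) + (2.3333)·(2.3333) + (0.3333)·(0.3333) + (-0.6667)·(-0.6667) + (-1.6667)·(-1.6667) + (-0.6667)·(-0.6667)) / 5 = 9.3333/5 = 1.8667
  Sample standard deviations s_i = √(s[i,i]):
  s(X) = √(1.2) = 1.0954
  s(Y) = √(5.3667) = 2.3166
  s(Z) = √(1.8667) = 1.3663

Step 3 — r_{ij} = s_{ij} / (s_i · s_j):
  r[X,X] = 1 (diagonal).
  r[X,Y] = -0.2 / (1.0954 · 2.3166) = -0.2 / 2.5377 = -0.0788
  r[X,Z] = 0.4 / (1.0954 · 1.3663) = 0.4 / 1.4967 = 0.2673
  r[Y,Y] = 1 (diagonal).
  r[Y,Z] = 0.6667 / (2.3166 · 1.3663) = 0.6667 / 3.1651 = 0.2106
  r[Z,Z] = 1 (diagonal).

R is symmetric with unit diagonal. Assembling:

R = [[1, -0.0788, 0.2673],
 [-0.0788, 1, 0.2106],
 [0.2673, 0.2106, 1]]


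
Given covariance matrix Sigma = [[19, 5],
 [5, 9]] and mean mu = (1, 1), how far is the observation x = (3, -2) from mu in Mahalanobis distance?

Step 1 — centre the observation: (x - mu) = (2, -3).

Step 2 — invert Sigma. det(Sigma) = 19·9 - (5)² = 146.
  Sigma^{-1} = (1/det) · [[d, -b], [-b, a]] = [[0.0616, -0.0342],
 [-0.0342, 0.1301]].

Step 3 — form the quadratic (x - mu)^T · Sigma^{-1} · (x - mu):
  Sigma^{-1} · (x - mu) = (0.226, -0.4589).
  (x - mu)^T · [Sigma^{-1} · (x - mu)] = (2)·(0.226) + (-3)·(-0.4589) = 1.8288.

Step 4 — take square root: d = √(1.8288) ≈ 1.3523.

d(x, mu) = √(1.8288) ≈ 1.3523


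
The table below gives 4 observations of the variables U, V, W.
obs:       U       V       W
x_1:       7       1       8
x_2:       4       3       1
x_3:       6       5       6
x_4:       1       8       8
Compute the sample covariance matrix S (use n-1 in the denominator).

Step 1 — column means:
  mean(U) = (7 + 4 + 6 + 1) / 4 = 18/4 = 4.5
  mean(V) = (1 + 3 + 5 + 8) / 4 = 17/4 = 4.25
  mean(W) = (8 + 1 + 6 + 8) / 4 = 23/4 = 5.75

Step 2 — sample covariance S[i,j] = (1/(n-1)) · Σ_k (x_{k,i} - mean_i) · (x_{k,j} - mean_j), with n-1 = 3.
  S[U,U] = ((2.5)·(2.5) + (-0.5)·(-0.5) + (1.5)·(1.5) + (-3.5)·(-3.5)) / 3 = 21/3 = 7
  S[U,V] = ((2.5)·(-3.25) + (-0.5)·(-1.25) + (1.5)·(0.75) + (-3.5)·(3.75)) / 3 = -19.5/3 = -6.5
  S[U,W] = ((2.5)·(2.25) + (-0.5)·(-4.75) + (1.5)·(0.25) + (-3.5)·(2.25)) / 3 = 0.5/3 = 0.1667
  S[V,V] = ((-3.25)·(-3.25) + (-1.25)·(-1.25) + (0.75)·(0.75) + (3.75)·(3.75)) / 3 = 26.75/3 = 8.9167
  S[V,W] = ((-3.25)·(2.25) + (-1.25)·(-4.75) + (0.75)·(0.25) + (3.75)·(2.25)) / 3 = 7.25/3 = 2.4167
  S[W,W] = ((2.25)·(2.25) + (-4.75)·(-4.75) + (0.25)·(0.25) + (2.25)·(2.25)) / 3 = 32.75/3 = 10.9167

S is symmetric (S[j,i] = S[i,j]). Assembling:

S = [[7, -6.5, 0.1667],
 [-6.5, 8.9167, 2.4167],
 [0.1667, 2.4167, 10.9167]]


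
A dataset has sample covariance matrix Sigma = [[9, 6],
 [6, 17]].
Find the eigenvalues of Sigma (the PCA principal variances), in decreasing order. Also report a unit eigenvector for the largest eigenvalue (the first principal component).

Step 1 — characteristic polynomial of 2×2 Sigma:
  det(Sigma - λI) = λ² - trace · λ + det = 0.
  trace = 9 + 17 = 26, det = 9·17 - (6)² = 117.
Step 2 — discriminant:
  Δ = trace² - 4·det = 676 - 468 = 208.
Step 3 — eigenvalues:
  λ = (trace ± √Δ)/2 = (26 ± 14.4222)/2,
  λ_1 = 20.2111,  λ_2 = 5.7889.

Step 4 — unit eigenvector for λ_1: solve (Sigma - λ_1 I)v = 0. First row:
  (9 - 20.2111)·v_x + (6)·v_y = 0, i.e. (-11.2111)·v_x + (6)·v_y = 0,
  so v ∝ (b, λ_1 - a) = (6, 11.2111) = u.
  ||u|| = √((6)² + (11.2111)²) = √(161.6888) ≈ 12.7157,
  v_1 = u/||u|| ≈ (0.4719, 0.8817) (||v_1|| = 1).

λ_1 = 20.2111,  λ_2 = 5.7889;  v_1 ≈ (0.4719, 0.8817)


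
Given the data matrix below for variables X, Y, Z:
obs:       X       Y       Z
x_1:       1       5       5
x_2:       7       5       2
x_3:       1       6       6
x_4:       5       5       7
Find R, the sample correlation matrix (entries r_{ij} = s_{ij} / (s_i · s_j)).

Step 1 — column means:
  mean(X) = (1 + 7 + 1 + 5) / 4 = 14/4 = 3.5
  mean(Y) = (5 + 5 + 6 + 5) / 4 = 21/4 = 5.25
  mean(Z) = (5 + 2 + 6 + 7) / 4 = 20/4 = 5

Step 2 — sample variances and covariances s[i,j] = (1/(n-1)) · Σ_k (x_{k,i} - mean_i) · (x_{k,j} - mean_j), with n-1 = 3:
  s[X,X] = ((-2.5)·(-2.5) + (3.5)·(3.5) + (-2.5)·(-2.5) + (1.5)·(1.5)) / 3 = 27/3 = 9
  s[X,Y] = ((-2.5)·(-0.25) + (3.5)·(-0.25) + (-2.5)·(0.75) + (1.5)·(-0.25)) / 3 = -2.5/3 = -0.8333
  s[X,Z] = ((-2.5)·(0) + (3.5)·(-3) + (-2.5)·(1) + (1.5)·(2)) / 3 = -10/3 = -3.3333
  s[Y,Y] = ((-0.25)·(-0.25) + (-0.25)·(-0.25) + (0.75)·(0.75) + (-0.25)·(-0.25)) / 3 = 0.75/3 = 0.25
  s[Y,Z] = ((-0.25)·(0) + (-0.25)·(-3) + (0.75)·(1) + (-0.25)·(2)) / 3 = 1/3 = 0.3333
  s[Z,Z] = ((0)·(0) + (-3)·(-3) + (1)·(1) + (2)·(2)) / 3 = 14/3 = 4.6667
  Sample standard deviations s_i = √(s[i,i]):
  s(X) = √(9) = 3
  s(Y) = √(0.25) = 0.5
  s(Z) = √(4.6667) = 2.1602

Step 3 — r_{ij} = s_{ij} / (s_i · s_j):
  r[X,X] = 1 (diagonal).
  r[X,Y] = -0.8333 / (3 · 0.5) = -0.8333 / 1.5 = -0.5556
  r[X,Z] = -3.3333 / (3 · 2.1602) = -3.3333 / 6.4807 = -0.5143
  r[Y,Y] = 1 (diagonal).
  r[Y,Z] = 0.3333 / (0.5 · 2.1602) = 0.3333 / 1.0801 = 0.3086
  r[Z,Z] = 1 (diagonal).

R is symmetric with unit diagonal. Assembling:

R = [[1, -0.5556, -0.5143],
 [-0.5556, 1, 0.3086],
 [-0.5143, 0.3086, 1]]


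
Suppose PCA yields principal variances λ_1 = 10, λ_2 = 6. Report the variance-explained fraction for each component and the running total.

Step 1 — total variance = trace(Sigma) = Σ λ_i = 10 + 6 = 16.

Step 2 — fraction explained by component i = λ_i / Σ λ:
  PC1: 10/16 = 0.625
  PC2: 6/16 = 0.375

Step 3 — cumulative fraction after k components = (λ_1 + ... + λ_k) / Σ λ:
  k = 1: 10/16 = 0.625
  k = 2: (10 + 6)/16 = 16/16 = 1

Summary (fraction, with percent):

explained: PC1 0.625 (62.5%), PC2 0.375 (37.5%);  cumulative: 0.625, 1


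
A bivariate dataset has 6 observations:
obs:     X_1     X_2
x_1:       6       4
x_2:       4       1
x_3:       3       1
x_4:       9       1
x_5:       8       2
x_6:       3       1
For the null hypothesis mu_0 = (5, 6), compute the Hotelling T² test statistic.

Step 1 — sample mean vector:
  mean(X_1) = (6 + 4 + 3 + 9 + 8 + 3) / 6 = 33/6 = 5.5
  mean(X_2) = (4 + 1 + 1 + 1 + 2 + 1) / 6 = 10/6 = 1.6667
  x̄ = (5.5, 1.6667),  deviation x̄ - mu_0 = (5.5, 1.6667) - (5, 6) = (0.5, -4.3333).

Step 2 — sample covariance matrix, S[i,j] = (1/(n-1)) · Σ_k (x_{k,i} - mean_i) · (x_{k,j} - mean_j), divisor n-1 = 5:
  S[X_1,X_1] = ((0.5)·(0.5) + (-1.5)·(-1.5) + (-2.5)·(-2.5) + (3.5)·(3.5) + (2.5)·(2.5) + (-2.5)·(-2.5)) / 5 = 33.5/5 = 6.7
  S[X_1,X_2] = ((0.5)·(2.3333) + (-1.5)·(-0.6667) + (-2.5)·(-0.6667) + (3.5)·(-0.6667) + (2.5)·(0.3333) + (-2.5)·(-0.6667)) / 5 = 4/5 = 0.8
  S[X_2,X_2] = ((2.3333)·(2.3333) + (-0.6667)·(-0.6667) + (-0.6667)·(-0.6667) + (-0.6667)·(-0.6667) + (0.3333)·(0.3333) + (-0.6667)·(-0.6667)) / 5 = 7.3333/5 = 1.4667
  S = [[6.7, 0.8],
 [0.8, 1.4667]].

Step 3 — invert S. det(S) = 6.7·1.4667 - (0.8)² = 9.1867.
  S^{-1} = (1/det) · [[d, -b], [-b, a]] = [[0.1597, -0.0871],
 [-0.0871, 0.7293]].

Step 4 — quadratic form (x̄ - mu_0)^T · S^{-1} · (x̄ - mu_0):
  S^{-1} · (x̄ - mu_0) = (0.4572, -3.2039),
  (x̄ - mu_0)^T · [...] = (0.5)·(0.4572) + (-4.3333)·(-3.2039) = 14.1122.

Step 5 — scale by n: T² = 6 · 14.1122 = 84.6734.

T² ≈ 84.6734


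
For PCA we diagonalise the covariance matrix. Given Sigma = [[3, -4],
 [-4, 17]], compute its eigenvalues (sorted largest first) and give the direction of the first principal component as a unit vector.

Step 1 — characteristic polynomial of 2×2 Sigma:
  det(Sigma - λI) = λ² - trace · λ + det = 0.
  trace = 3 + 17 = 20, det = 3·17 - (-4)² = 35.
Step 2 — discriminant:
  Δ = trace² - 4·det = 400 - 140 = 260.
Step 3 — eigenvalues:
  λ = (trace ± √Δ)/2 = (20 ± 16.1245)/2,
  λ_1 = 18.0623,  λ_2 = 1.9377.

Step 4 — unit eigenvector for λ_1: solve (Sigma - λ_1 I)v = 0. First row:
  (3 - 18.0623)·v_x + (-4)·v_y = 0, i.e. (-15.0623)·v_x + (-4)·v_y = 0,
  so v ∝ (b, λ_1 - a) = (-4, 15.0623); multiply by -1 so the first entry is positive: u = (4, -15.0623).
  ||u|| = √((4)² + (-15.0623)²) = √(242.8716) ≈ 15.5843,
  v_1 = u/||u|| ≈ (0.2567, -0.9665) (||v_1|| = 1).

λ_1 = 18.0623,  λ_2 = 1.9377;  v_1 ≈ (0.2567, -0.9665)


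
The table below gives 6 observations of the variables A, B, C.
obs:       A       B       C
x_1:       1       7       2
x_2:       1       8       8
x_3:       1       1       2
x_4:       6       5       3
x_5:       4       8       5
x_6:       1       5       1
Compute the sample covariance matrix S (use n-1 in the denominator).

Step 1 — column means:
  mean(A) = (1 + 1 + 1 + 6 + 4 + 1) / 6 = 14/6 = 2.3333
  mean(B) = (7 + 8 + 1 + 5 + 8 + 5) / 6 = 34/6 = 5.6667
  mean(C) = (2 + 8 + 2 + 3 + 5 + 1) / 6 = 21/6 = 3.5

Step 2 — sample covariance S[i,j] = (1/(n-1)) · Σ_k (x_{k,i} - mean_i) · (x_{k,j} - mean_j), with n-1 = 5.
  S[A,A] = ((-1.3333)·(-1.3333) + (-1.3333)·(-1.3333) + (-1.3333)·(-1.3333) + (3.6667)·(3.6667) + (1.6667)·(1.6667) + (-1.3333)·(-1.3333)) / 5 = 23.3333/5 = 4.6667
  S[A,B] = ((-1.3333)·(1.3333) + (-1.3333)·(2.3333) + (-1.3333)·(-4.6667) + (3.6667)·(-0.6667) + (1.6667)·(2.3333) + (-1.3333)·(-0.6667)) / 5 = 3.6667/5 = 0.7333
  S[A,C] = ((-1.3333)·(-1.5) + (-1.3333)·(4.5) + (-1.3333)·(-1.5) + (3.6667)·(-0.5) + (1.6667)·(1.5) + (-1.3333)·(-2.5)) / 5 = 2/5 = 0.4
  S[B,B] = ((1.3333)·(1.3333) + (2.3333)·(2.3333) + (-4.6667)·(-4.6667) + (-0.6667)·(-0.6667) + (2.3333)·(2.3333) + (-0.6667)·(-0.6667)) / 5 = 35.3333/5 = 7.0667
  S[B,C] = ((1.3333)·(-1.5) + (2.3333)·(4.5) + (-4.6667)·(-1.5) + (-0.6667)·(-0.5) + (2.3333)·(1.5) + (-0.6667)·(-2.5)) / 5 = 21/5 = 4.2
  S[C,C] = ((-1.5)·(-1.5) + (4.5)·(4.5) + (-1.5)·(-1.5) + (-0.5)·(-0.5) + (1.5)·(1.5) + (-2.5)·(-2.5)) / 5 = 33.5/5 = 6.7

S is symmetric (S[j,i] = S[i,j]). Assembling:

S = [[4.6667, 0.7333, 0.4],
 [0.7333, 7.0667, 4.2],
 [0.4, 4.2, 6.7]]


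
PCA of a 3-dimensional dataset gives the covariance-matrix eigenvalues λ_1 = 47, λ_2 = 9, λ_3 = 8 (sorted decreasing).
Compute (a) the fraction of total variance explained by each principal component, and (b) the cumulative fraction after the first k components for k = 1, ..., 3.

Step 1 — total variance = trace(Sigma) = Σ λ_i = 47 + 9 + 8 = 64.

Step 2 — fraction explained by component i = λ_i / Σ λ:
  PC1: 47/64 = 0.7344
  PC2: 9/64 = 0.1406
  PC3: 8/64 = 0.125

Step 3 — cumulative fraction after k components = (λ_1 + ... + λ_k) / Σ λ:
  k = 1: 47/64 = 0.7344
  k = 2: (47 + 9)/64 = 56/64 = 0.875
  k = 3: (47 + 9 + 8)/64 = 64/64 = 1

Summary (fraction, with percent):

explained: PC1 0.7344 (73.44%), PC2 0.1406 (14.06%), PC3 0.125 (12.5%);  cumulative: 0.7344, 0.875, 1


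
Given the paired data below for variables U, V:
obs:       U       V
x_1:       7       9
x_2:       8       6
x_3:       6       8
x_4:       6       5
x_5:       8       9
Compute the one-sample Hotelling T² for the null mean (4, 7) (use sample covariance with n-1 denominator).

Step 1 — sample mean vector:
  mean(U) = (7 + 8 + 6 + 6 + 8) / 5 = 35/5 = 7
  mean(V) = (9 + 6 + 8 + 5 + 9) / 5 = 37/5 = 7.4
  x̄ = (7, 7.4),  deviation x̄ - mu_0 = (7, 7.4) - (4, 7) = (3, 0.4).

Step 2 — sample covariance matrix, S[i,j] = (1/(n-1)) · Σ_k (x_{k,i} - mean_i) · (x_{k,j} - mean_j), divisor n-1 = 4:
  S[U,U] = ((0)·(0) + (1)·(1) + (-1)·(-1) + (-1)·(-1) + (1)·(1)) / 4 = 4/4 = 1
  S[U,V] = ((0)·(1.6) + (1)·(-1.4) + (-1)·(0.6) + (-1)·(-2.4) + (1)·(1.6)) / 4 = 2/4 = 0.5
  S[V,V] = ((1.6)·(1.6) + (-1.4)·(-1.4) + (0.6)·(0.6) + (-2.4)·(-2.4) + (1.6)·(1.6)) / 4 = 13.2/4 = 3.3
  S = [[1, 0.5],
 [0.5, 3.3]].

Step 3 — invert S. det(S) = 1·3.3 - (0.5)² = 3.05.
  S^{-1} = (1/det) · [[d, -b], [-b, a]] = [[1.082, -0.1639],
 [-0.1639, 0.3279]].

Step 4 — quadratic form (x̄ - mu_0)^T · S^{-1} · (x̄ - mu_0):
  S^{-1} · (x̄ - mu_0) = (3.1803, -0.3607),
  (x̄ - mu_0)^T · [...] = (3)·(3.1803) + (0.4)·(-0.3607) = 9.3967.

Step 5 — scale by n: T² = 5 · 9.3967 = 46.9836.

T² ≈ 46.9836


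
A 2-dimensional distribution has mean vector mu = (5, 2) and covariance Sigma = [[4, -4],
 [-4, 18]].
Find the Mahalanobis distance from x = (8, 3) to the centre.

Step 1 — centre the observation: (x - mu) = (3, 1).

Step 2 — invert Sigma. det(Sigma) = 4·18 - (-4)² = 56.
  Sigma^{-1} = (1/det) · [[d, -b], [-b, a]] = [[0.3214, 0.0714],
 [0.0714, 0.0714]].

Step 3 — form the quadratic (x - mu)^T · Sigma^{-1} · (x - mu):
  Sigma^{-1} · (x - mu) = (1.0357, 0.2857).
  (x - mu)^T · [Sigma^{-1} · (x - mu)] = (3)·(1.0357) + (1)·(0.2857) = 3.3929.

Step 4 — take square root: d = √(3.3929) ≈ 1.842.

d(x, mu) = √(3.3929) ≈ 1.842


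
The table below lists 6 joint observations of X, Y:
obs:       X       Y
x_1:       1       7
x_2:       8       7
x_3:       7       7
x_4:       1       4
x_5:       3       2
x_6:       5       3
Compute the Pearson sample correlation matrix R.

Step 1 — column means:
  mean(X) = (1 + 8 + 7 + 1 + 3 + 5) / 6 = 25/6 = 4.1667
  mean(Y) = (7 + 7 + 7 + 4 + 2 + 3) / 6 = 30/6 = 5

Step 2 — sample variances and covariances s[i,j] = (1/(n-1)) · Σ_k (x_{k,i} - mean_i) · (x_{k,j} - mean_j), with n-1 = 5:
  s[X,X] = ((-3.1667)·(-3.1667) + (3.8333)·(3.8333) + (2.8333)·(2.8333) + (-3.1667)·(-3.1667) + (-1.1667)·(-1.1667) + (0.8333)·(0.8333)) / 5 = 44.8333/5 = 8.9667
  s[X,Y] = ((-3.1667)·(2) + (3.8333)·(2) + (2.8333)·(2) + (-3.1667)·(-1) + (-1.1667)·(-3) + (0.8333)·(-2)) / 5 = 12/5 = 2.4
  s[Y,Y] = ((2)·(2) + (2)·(2) + (2)·(2) + (-1)·(-1) + (-3)·(-3) + (-2)·(-2)) / 5 = 26/5 = 5.2
  Sample standard deviations s_i = √(s[i,i]):
  s(X) = √(8.9667) = 2.9944
  s(Y) = √(5.2) = 2.2804

Step 3 — r_{ij} = s_{ij} / (s_i · s_j):
  r[X,X] = 1 (diagonal).
  r[X,Y] = 2.4 / (2.9944 · 2.2804) = 2.4 / 6.8284 = 0.3515
  r[Y,Y] = 1 (diagonal).

R is symmetric with unit diagonal. Assembling:

R = [[1, 0.3515],
 [0.3515, 1]]


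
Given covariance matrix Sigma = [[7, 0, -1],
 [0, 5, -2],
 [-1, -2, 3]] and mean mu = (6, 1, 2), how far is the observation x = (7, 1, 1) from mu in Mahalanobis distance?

Step 1 — centre the observation: (x - mu) = (1, 0, -1).

Step 2 — invert Sigma (cofactor / det for 3×3, or solve directly):
  Sigma^{-1} = [[0.1528, 0.0278, 0.0694],
 [0.0278, 0.2778, 0.1944],
 [0.0694, 0.1944, 0.4861]].

Step 3 — form the quadratic (x - mu)^T · Sigma^{-1} · (x - mu):
  Sigma^{-1} · (x - mu) = (0.0833, -0.1667, -0.4167).
  (x - mu)^T · [Sigma^{-1} · (x - mu)] = (1)·(0.0833) + (0)·(-0.1667) + (-1)·(-0.4167) = 0.5.

Step 4 — take square root: d = √(0.5) ≈ 0.7071.

d(x, mu) = √(0.5) ≈ 0.7071


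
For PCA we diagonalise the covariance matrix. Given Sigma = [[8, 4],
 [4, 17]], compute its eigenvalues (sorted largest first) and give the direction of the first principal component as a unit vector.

Step 1 — characteristic polynomial of 2×2 Sigma:
  det(Sigma - λI) = λ² - trace · λ + det = 0.
  trace = 8 + 17 = 25, det = 8·17 - (4)² = 120.
Step 2 — discriminant:
  Δ = trace² - 4·det = 625 - 480 = 145.
Step 3 — eigenvalues:
  λ = (trace ± √Δ)/2 = (25 ± 12.0416)/2,
  λ_1 = 18.5208,  λ_2 = 6.4792.

Step 4 — unit eigenvector for λ_1: solve (Sigma - λ_1 I)v = 0. First row:
  (8 - 18.5208)·v_x + (4)·v_y = 0, i.e. (-10.5208)·v_x + (4)·v_y = 0,
  so v ∝ (b, λ_1 - a) = (4, 10.5208) = u.
  ||u|| = √((4)² + (10.5208)²) = √(126.6872) ≈ 11.2555,
  v_1 = u/||u|| ≈ (0.3554, 0.9347) (||v_1|| = 1).

λ_1 = 18.5208,  λ_2 = 6.4792;  v_1 ≈ (0.3554, 0.9347)


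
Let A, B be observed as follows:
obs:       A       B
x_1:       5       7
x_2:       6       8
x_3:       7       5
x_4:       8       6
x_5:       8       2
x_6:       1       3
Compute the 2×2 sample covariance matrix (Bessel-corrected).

Step 1 — column means:
  mean(A) = (5 + 6 + 7 + 8 + 8 + 1) / 6 = 35/6 = 5.8333
  mean(B) = (7 + 8 + 5 + 6 + 2 + 3) / 6 = 31/6 = 5.1667

Step 2 — sample covariance S[i,j] = (1/(n-1)) · Σ_k (x_{k,i} - mean_i) · (x_{k,j} - mean_j), with n-1 = 5.
  S[A,A] = ((-0.8333)·(-0.8333) + (0.1667)·(0.1667) + (1.1667)·(1.1667) + (2.1667)·(2.1667) + (2.1667)·(2.1667) + (-4.8333)·(-4.8333)) / 5 = 34.8333/5 = 6.9667
  S[A,B] = ((-0.8333)·(1.8333) + (0.1667)·(2.8333) + (1.1667)·(-0.1667) + (2.1667)·(0.8333) + (2.1667)·(-3.1667) + (-4.8333)·(-2.1667)) / 5 = 4.1667/5 = 0.8333
  S[B,B] = ((1.8333)·(1.8333) + (2.8333)·(2.8333) + (-0.1667)·(-0.1667) + (0.8333)·(0.8333) + (-3.1667)·(-3.1667) + (-2.1667)·(-2.1667)) / 5 = 26.8333/5 = 5.3667

S is symmetric (S[j,i] = S[i,j]). Assembling:

S = [[6.9667, 0.8333],
 [0.8333, 5.3667]]


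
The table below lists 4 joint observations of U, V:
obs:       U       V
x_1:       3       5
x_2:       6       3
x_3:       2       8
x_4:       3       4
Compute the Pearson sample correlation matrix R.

Step 1 — column means:
  mean(U) = (3 + 6 + 2 + 3) / 4 = 14/4 = 3.5
  mean(V) = (5 + 3 + 8 + 4) / 4 = 20/4 = 5

Step 2 — sample variances and covariances s[i,j] = (1/(n-1)) · Σ_k (x_{k,i} - mean_i) · (x_{k,j} - mean_j), with n-1 = 3:
  s[U,U] = ((-0.5)·(-0.5) + (2.5)·(2.5) + (-1.5)·(-1.5) + (-0.5)·(-0.5)) / 3 = 9/3 = 3
  s[U,V] = ((-0.5)·(0) + (2.5)·(-2) + (-1.5)·(3) + (-0.5)·(-1)) / 3 = -9/3 = -3
  s[V,V] = ((0)·(0) + (-2)·(-2) + (3)·(3) + (-1)·(-1)) / 3 = 14/3 = 4.6667
  Sample standard deviations s_i = √(s[i,i]):
  s(U) = √(3) = 1.7321
  s(V) = √(4.6667) = 2.1602

Step 3 — r_{ij} = s_{ij} / (s_i · s_j):
  r[U,U] = 1 (diagonal).
  r[U,V] = -3 / (1.7321 · 2.1602) = -3 / 3.7417 = -0.8018
  r[V,V] = 1 (diagonal).

R is symmetric with unit diagonal. Assembling:

R = [[1, -0.8018],
 [-0.8018, 1]]


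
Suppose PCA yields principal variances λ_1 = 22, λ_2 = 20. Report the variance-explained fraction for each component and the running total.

Step 1 — total variance = trace(Sigma) = Σ λ_i = 22 + 20 = 42.

Step 2 — fraction explained by component i = λ_i / Σ λ:
  PC1: 22/42 = 0.5238
  PC2: 20/42 = 0.4762

Step 3 — cumulative fraction after k components = (λ_1 + ... + λ_k) / Σ λ:
  k = 1: 22/42 = 0.5238
  k = 2: (22 + 20)/42 = 42/42 = 1

Summary (fraction, with percent):

explained: PC1 0.5238 (52.38%), PC2 0.4762 (47.62%);  cumulative: 0.5238, 1


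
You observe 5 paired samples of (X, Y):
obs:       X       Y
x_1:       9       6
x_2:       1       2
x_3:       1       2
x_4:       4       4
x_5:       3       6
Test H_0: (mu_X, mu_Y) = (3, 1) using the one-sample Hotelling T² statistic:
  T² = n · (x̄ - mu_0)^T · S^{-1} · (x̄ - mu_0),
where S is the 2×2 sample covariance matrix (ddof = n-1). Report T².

Step 1 — sample mean vector:
  mean(X) = (9 + 1 + 1 + 4 + 3) / 5 = 18/5 = 3.6
  mean(Y) = (6 + 2 + 2 + 4 + 6) / 5 = 20/5 = 4
  x̄ = (3.6, 4),  deviation x̄ - mu_0 = (3.6, 4) - (3, 1) = (0.6, 3).

Step 2 — sample covariance matrix, S[i,j] = (1/(n-1)) · Σ_k (x_{k,i} - mean_i) · (x_{k,j} - mean_j), divisor n-1 = 4:
  S[X,X] = ((5.4)·(5.4) + (-2.6)·(-2.6) + (-2.6)·(-2.6) + (0.4)·(0.4) + (-0.6)·(-0.6)) / 4 = 43.2/4 = 10.8
  S[X,Y] = ((5.4)·(2) + (-2.6)·(-2) + (-2.6)·(-2) + (0.4)·(0) + (-0.6)·(2)) / 4 = 20/4 = 5
  S[Y,Y] = ((2)·(2) + (-2)·(-2) + (-2)·(-2) + (0)·(0) + (2)·(2)) / 4 = 16/4 = 4
  S = [[10.8, 5],
 [5, 4]].

Step 3 — invert S. det(S) = 10.8·4 - (5)² = 18.2.
  S^{-1} = (1/det) · [[d, -b], [-b, a]] = [[0.2198, -0.2747],
 [-0.2747, 0.5934]].

Step 4 — quadratic form (x̄ - mu_0)^T · S^{-1} · (x̄ - mu_0):
  S^{-1} · (x̄ - mu_0) = (-0.6923, 1.6154),
  (x̄ - mu_0)^T · [...] = (0.6)·(-0.6923) + (3)·(1.6154) = 4.4308.

Step 5 — scale by n: T² = 5 · 4.4308 = 22.1538.

T² ≈ 22.1538


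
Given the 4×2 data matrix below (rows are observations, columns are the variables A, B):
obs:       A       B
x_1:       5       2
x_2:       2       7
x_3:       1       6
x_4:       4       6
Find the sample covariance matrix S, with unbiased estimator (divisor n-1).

Step 1 — column means:
  mean(A) = (5 + 2 + 1 + 4) / 4 = 12/4 = 3
  mean(B) = (2 + 7 + 6 + 6) / 4 = 21/4 = 5.25

Step 2 — sample covariance S[i,j] = (1/(n-1)) · Σ_k (x_{k,i} - mean_i) · (x_{k,j} - mean_j), with n-1 = 3.
  S[A,A] = ((2)·(2) + (-1)·(-1) + (-2)·(-2) + (1)·(1)) / 3 = 10/3 = 3.3333
  S[A,B] = ((2)·(-3.25) + (-1)·(1.75) + (-2)·(0.75) + (1)·(0.75)) / 3 = -9/3 = -3
  S[B,B] = ((-3.25)·(-3.25) + (1.75)·(1.75) + (0.75)·(0.75) + (0.75)·(0.75)) / 3 = 14.75/3 = 4.9167

S is symmetric (S[j,i] = S[i,j]). Assembling:

S = [[3.3333, -3],
 [-3, 4.9167]]


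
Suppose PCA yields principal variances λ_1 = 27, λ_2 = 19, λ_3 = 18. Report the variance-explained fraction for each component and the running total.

Step 1 — total variance = trace(Sigma) = Σ λ_i = 27 + 19 + 18 = 64.

Step 2 — fraction explained by component i = λ_i / Σ λ:
  PC1: 27/64 = 0.4219
  PC2: 19/64 = 0.2969
  PC3: 18/64 = 0.2812

Step 3 — cumulative fraction after k components = (λ_1 + ... + λ_k) / Σ λ:
  k = 1: 27/64 = 0.4219
  k = 2: (27 + 19)/64 = 46/64 = 0.7188
  k = 3: (27 + 19 + 18)/64 = 64/64 = 1

Summary (fraction, with percent):

explained: PC1 0.4219 (42.19%), PC2 0.2969 (29.69%), PC3 0.2812 (28.12%);  cumulative: 0.4219, 0.7188, 1


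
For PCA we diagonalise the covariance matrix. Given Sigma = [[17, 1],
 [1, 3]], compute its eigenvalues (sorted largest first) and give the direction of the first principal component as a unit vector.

Step 1 — characteristic polynomial of 2×2 Sigma:
  det(Sigma - λI) = λ² - trace · λ + det = 0.
  trace = 17 + 3 = 20, det = 17·3 - (1)² = 50.
Step 2 — discriminant:
  Δ = trace² - 4·det = 400 - 200 = 200.
Step 3 — eigenvalues:
  λ = (trace ± √Δ)/2 = (20 ± 14.1421)/2,
  λ_1 = 17.0711,  λ_2 = 2.9289.

Step 4 — unit eigenvector for λ_1: solve (Sigma - λ_1 I)v = 0. First row:
  (17 - 17.0711)·v_x + (1)·v_y = 0, i.e. (-0.0711)·v_x + (1)·v_y = 0,
  so v ∝ (b, λ_1 - a) = (1, 0.0711) = u.
  ||u|| = √((1)² + (0.0711)²) = √(1.0051) ≈ 1.0025,
  v_1 = u/||u|| ≈ (0.9975, 0.0709) (||v_1|| = 1).

λ_1 = 17.0711,  λ_2 = 2.9289;  v_1 ≈ (0.9975, 0.0709)


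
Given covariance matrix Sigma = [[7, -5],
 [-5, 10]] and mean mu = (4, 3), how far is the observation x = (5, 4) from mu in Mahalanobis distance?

Step 1 — centre the observation: (x - mu) = (1, 1).

Step 2 — invert Sigma. det(Sigma) = 7·10 - (-5)² = 45.
  Sigma^{-1} = (1/det) · [[d, -b], [-b, a]] = [[0.2222, 0.1111],
 [0.1111, 0.1556]].

Step 3 — form the quadratic (x - mu)^T · Sigma^{-1} · (x - mu):
  Sigma^{-1} · (x - mu) = (0.3333, 0.2667).
  (x - mu)^T · [Sigma^{-1} · (x - mu)] = (1)·(0.3333) + (1)·(0.2667) = 0.6.

Step 4 — take square root: d = √(0.6) ≈ 0.7746.

d(x, mu) = √(0.6) ≈ 0.7746


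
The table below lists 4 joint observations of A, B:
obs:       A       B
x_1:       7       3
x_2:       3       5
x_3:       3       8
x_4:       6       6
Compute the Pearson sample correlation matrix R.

Step 1 — column means:
  mean(A) = (7 + 3 + 3 + 6) / 4 = 19/4 = 4.75
  mean(B) = (3 + 5 + 8 + 6) / 4 = 22/4 = 5.5

Step 2 — sample variances and covariances s[i,j] = (1/(n-1)) · Σ_k (x_{k,i} - mean_i) · (x_{k,j} - mean_j), with n-1 = 3:
  s[A,A] = ((2.25)·(2.25) + (-1.75)·(-1.75) + (-1.75)·(-1.75) + (1.25)·(1.25)) / 3 = 12.75/3 = 4.25
  s[A,B] = ((2.25)·(-2.5) + (-1.75)·(-0.5) + (-1.75)·(2.5) + (1.25)·(0.5)) / 3 = -8.5/3 = -2.8333
  s[B,B] = ((-2.5)·(-2.5) + (-0.5)·(-0.5) + (2.5)·(2.5) + (0.5)·(0.5)) / 3 = 13/3 = 4.3333
  Sample standard deviations s_i = √(s[i,i]):
  s(A) = √(4.25) = 2.0616
  s(B) = √(4.3333) = 2.0817

Step 3 — r_{ij} = s_{ij} / (s_i · s_j):
  r[A,A] = 1 (diagonal).
  r[A,B] = -2.8333 / (2.0616 · 2.0817) = -2.8333 / 4.2915 = -0.6602
  r[B,B] = 1 (diagonal).

R is symmetric with unit diagonal. Assembling:

R = [[1, -0.6602],
 [-0.6602, 1]]


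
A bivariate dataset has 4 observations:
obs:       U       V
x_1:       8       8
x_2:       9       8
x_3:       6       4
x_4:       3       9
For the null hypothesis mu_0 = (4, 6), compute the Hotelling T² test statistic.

Step 1 — sample mean vector:
  mean(U) = (8 + 9 + 6 + 3) / 4 = 26/4 = 6.5
  mean(V) = (8 + 8 + 4 + 9) / 4 = 29/4 = 7.25
  x̄ = (6.5, 7.25),  deviation x̄ - mu_0 = (6.5, 7.25) - (4, 6) = (2.5, 1.25).

Step 2 — sample covariance matrix, S[i,j] = (1/(n-1)) · Σ_k (x_{k,i} - mean_i) · (x_{k,j} - mean_j), divisor n-1 = 3:
  S[U,U] = ((1.5)·(1.5) + (2.5)·(2.5) + (-0.5)·(-0.5) + (-3.5)·(-3.5)) / 3 = 21/3 = 7
  S[U,V] = ((1.5)·(0.75) + (2.5)·(0.75) + (-0.5)·(-3.25) + (-3.5)·(1.75)) / 3 = -1.5/3 = -0.5
  S[V,V] = ((0.75)·(0.75) + (0.75)·(0.75) + (-3.25)·(-3.25) + (1.75)·(1.75)) / 3 = 14.75/3 = 4.9167
  S = [[7, -0.5],
 [-0.5, 4.9167]].

Step 3 — invert S. det(S) = 7·4.9167 - (-0.5)² = 34.1667.
  S^{-1} = (1/det) · [[d, -b], [-b, a]] = [[0.1439, 0.0146],
 [0.0146, 0.2049]].

Step 4 — quadratic form (x̄ - mu_0)^T · S^{-1} · (x̄ - mu_0):
  S^{-1} · (x̄ - mu_0) = (0.378, 0.2927),
  (x̄ - mu_0)^T · [...] = (2.5)·(0.378) + (1.25)·(0.2927) = 1.311.

Step 5 — scale by n: T² = 4 · 1.311 = 5.2439.

T² ≈ 5.2439


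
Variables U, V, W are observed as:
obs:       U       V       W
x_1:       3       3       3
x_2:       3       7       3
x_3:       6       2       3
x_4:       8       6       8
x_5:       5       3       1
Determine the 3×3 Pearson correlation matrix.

Step 1 — column means:
  mean(U) = (3 + 3 + 6 + 8 + 5) / 5 = 25/5 = 5
  mean(V) = (3 + 7 + 2 + 6 + 3) / 5 = 21/5 = 4.2
  mean(W) = (3 + 3 + 3 + 8 + 1) / 5 = 18/5 = 3.6

Step 2 — sample variances and covariances s[i,j] = (1/(n-1)) · Σ_k (x_{k,i} - mean_i) · (x_{k,j} - mean_j), with n-1 = 4:
  s[U,U] = ((-2)·(-2) + (-2)·(-2) + (1)·(1) + (3)·(3) + (0)·(0)) / 4 = 18/4 = 4.5
  s[U,V] = ((-2)·(-1.2) + (-2)·(2.8) + (1)·(-2.2) + (3)·(1.8) + (0)·(-1.2)) / 4 = 0/4 = 0
  s[U,W] = ((-2)·(-0.6) + (-2)·(-0.6) + (1)·(-0.6) + (3)·(4.4) + (0)·(-2.6)) / 4 = 15/4 = 3.75
  s[V,V] = ((-1.2)·(-1.2) + (2.8)·(2.8) + (-2.2)·(-2.2) + (1.8)·(1.8) + (-1.2)·(-1.2)) / 4 = 18.8/4 = 4.7
  s[V,W] = ((-1.2)·(-0.6) + (2.8)·(-0.6) + (-2.2)·(-0.6) + (1.8)·(4.4) + (-1.2)·(-2.6)) / 4 = 11.4/4 = 2.85
  s[W,W] = ((-0.6)·(-0.6) + (-0.6)·(-0.6) + (-0.6)·(-0.6) + (4.4)·(4.4) + (-2.6)·(-2.6)) / 4 = 27.2/4 = 6.8
  Sample standard deviations s_i = √(s[i,i]):
  s(U) = √(4.5) = 2.1213
  s(V) = √(4.7) = 2.1679
  s(W) = √(6.8) = 2.6077

Step 3 — r_{ij} = s_{ij} / (s_i · s_j):
  r[U,U] = 1 (diagonal).
  r[U,V] = 0 / (2.1213 · 2.1679) = 0 / 4.5989 = 0
  r[U,W] = 3.75 / (2.1213 · 2.6077) = 3.75 / 5.5317 = 0.6779
  r[V,V] = 1 (diagonal).
  r[V,W] = 2.85 / (2.1679 · 2.6077) = 2.85 / 5.6533 = 0.5041
  r[W,W] = 1 (diagonal).

R is symmetric with unit diagonal. Assembling:

R = [[1, 0, 0.6779],
 [0, 1, 0.5041],
 [0.6779, 0.5041, 1]]


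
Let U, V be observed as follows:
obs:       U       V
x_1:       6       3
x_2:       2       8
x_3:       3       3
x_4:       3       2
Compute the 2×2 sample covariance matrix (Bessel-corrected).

Step 1 — column means:
  mean(U) = (6 + 2 + 3 + 3) / 4 = 14/4 = 3.5
  mean(V) = (3 + 8 + 3 + 2) / 4 = 16/4 = 4

Step 2 — sample covariance S[i,j] = (1/(n-1)) · Σ_k (x_{k,i} - mean_i) · (x_{k,j} - mean_j), with n-1 = 3.
  S[U,U] = ((2.5)·(2.5) + (-1.5)·(-1.5) + (-0.5)·(-0.5) + (-0.5)·(-0.5)) / 3 = 9/3 = 3
  S[U,V] = ((2.5)·(-1) + (-1.5)·(4) + (-0.5)·(-1) + (-0.5)·(-2)) / 3 = -7/3 = -2.3333
  S[V,V] = ((-1)·(-1) + (4)·(4) + (-1)·(-1) + (-2)·(-2)) / 3 = 22/3 = 7.3333

S is symmetric (S[j,i] = S[i,j]). Assembling:

S = [[3, -2.3333],
 [-2.3333, 7.3333]]
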